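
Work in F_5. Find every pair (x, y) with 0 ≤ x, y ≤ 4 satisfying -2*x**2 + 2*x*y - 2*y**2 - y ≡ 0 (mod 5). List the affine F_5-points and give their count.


Affine F_5-points: {(0, 0), (0, 2), (1, 4), (2, 2), (3, 1), (3, 4)}; count = 6.

For each of the 25 pairs (x, y) ∈ F_5², evaluate f(x, y) mod 5. Record the zeros.
  x = 0: [0↦0, 1↦2, 2↦0, 3↦4, 4↦4]  zeros at y ∈ {0, 2}
  x = 1: [0↦3, 1↦2, 2↦2, 3↦3, 4↦0]  zeros at y ∈ {4}
  x = 2: [0↦2, 1↦3, 2↦0, 3↦3, 4↦2]  zeros at y ∈ {2}
  x = 3: [0↦2, 1↦0, 2↦4, 3↦4, 4↦0]  zeros at y ∈ {1, 4}
  x = 4: [0↦3, 1↦3, 2↦4, 3↦1, 4↦4]  zeros at y ∈ ∅
Collecting zeros: affine points = {(0, 0), (0, 2), (1, 4), (2, 2), (3, 1), (3, 4)}.
Total count |C(F_5)_aff| = 6.


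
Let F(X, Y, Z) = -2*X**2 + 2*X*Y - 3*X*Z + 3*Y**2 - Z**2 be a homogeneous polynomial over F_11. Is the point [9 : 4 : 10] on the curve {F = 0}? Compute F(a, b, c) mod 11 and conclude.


F(9,4,10) ≡ 6 (mod 11); P is NOT on the curve.

Evaluate F(9, 4, 10) term-by-term (mod 11).
  -2*X**2 ↦ -2·81·1·1 = -162
  2*X*Y ↦ 2·9·4·1 = 72
  -3*X*Z ↦ -3·9·1·10 = -270
  3*Y**2 ↦ 3·1·16·1 = 48
  -Z**2 ↦ -1·1·1·100 = -100
Sum: F(9, 4, 10) = (-162) + (72) + (-270) + (48) + (-100) = -412.
Reducing mod 11: -412 ≡ 6 (mod 11).
Since F(a, b, c) ≡ 6 ≠ 0 (mod 11), P does NOT lie on the curve.


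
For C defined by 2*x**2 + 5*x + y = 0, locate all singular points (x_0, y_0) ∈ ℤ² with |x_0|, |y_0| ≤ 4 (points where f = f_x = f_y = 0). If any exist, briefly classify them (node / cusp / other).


No singular points in the scanned grid; C is smooth there.

Compute partial derivatives:
  f_x = 4*x + 5.
  f_y = 1.
f_y = 1 is a nonzero constant, so f_y never vanishes: no point (x, y) can satisfy f = f_x = f_y = 0. In particular no (x, y) ∈ {−4, ..., 4}² is singular; the curve is smooth.


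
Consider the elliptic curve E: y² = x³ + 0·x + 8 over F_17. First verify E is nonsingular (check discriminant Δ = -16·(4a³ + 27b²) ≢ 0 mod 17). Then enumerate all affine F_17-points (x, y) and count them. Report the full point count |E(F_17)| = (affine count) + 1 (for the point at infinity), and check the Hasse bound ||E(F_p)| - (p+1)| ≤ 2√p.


Affine points = {(0, 5), (0, 12), (1, 3), (1, 14), (2, 4), (2, 13), (3, 1), (3, 16), (4, 2), (4, 15), (11, 8), (11, 9), (12, 6), (12, 11), (14, 7), (14, 10), (15, 0)}; affine count = 17; |E(F_17)| = 18.

Discriminant check: Δ ∝ 4a³ + 27b² = 4·0³ + 27·8² = 4·0 + 27·64 ≡ 11 (mod 17). Nonzero ⇒ E is nonsingular.
For each x ∈ F_17, compute rhs = x³ + 0·x + 8 mod 17, then count y ∈ F_17 with y² ≡ rhs.
  x = 0: rhs = 8, matching y values: 5, 12 (2 points).
  x = 1: rhs = 9, matching y values: 3, 14 (2 points).
  x = 2: rhs = 16, matching y values: 4, 13 (2 points).
  x = 3: rhs = 1, matching y values: 1, 16 (2 points).
  x = 4: rhs = 4, matching y values: 2, 15 (2 points).
  x = 5: rhs = 14, matching y values: none (0 points).
  x = 6: rhs = 3, matching y values: none (0 points).
  x = 7: rhs = 11, matching y values: none (0 points).
  x = 8: rhs = 10, matching y values: none (0 points).
  x = 9: rhs = 6, matching y values: none (0 points).
  x = 10: rhs = 5, matching y values: none (0 points).
  x = 11: rhs = 13, matching y values: 8, 9 (2 points).
  x = 12: rhs = 2, matching y values: 6, 11 (2 points).
  x = 13: rhs = 12, matching y values: none (0 points).
  x = 14: rhs = 15, matching y values: 7, 10 (2 points).
  x = 15: rhs = 0, matching y values: 0 (1 points).
  x = 16: rhs = 7, matching y values: none (0 points).
Total affine count: 17.
Full point count |E(F_17)| = 17 + 1 = 18.
Hasse bound: |18 − (17+1)| = |0| = 0 ≤ 2√17 ≈ 8.2462 ✓.


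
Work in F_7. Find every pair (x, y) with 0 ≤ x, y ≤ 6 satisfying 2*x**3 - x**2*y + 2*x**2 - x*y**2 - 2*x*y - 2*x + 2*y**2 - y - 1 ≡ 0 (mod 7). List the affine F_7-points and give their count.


Affine F_7-points: {(0, 1), (0, 3), (2, 6), (5, 3), (5, 6), (6, 3), (6, 4)}; count = 7.

For each of the 49 pairs (x, y) ∈ F_7², evaluate f(x, y) mod 7. Record the zeros.
  x = 0: [0↦6, 1↦0, 2↦5, 3↦0, 4↦6, 5↦2, 6↦2]  zeros at y ∈ {1, 3}
  x = 1: [0↦1, 1↦5, 2↦4, 3↦5, 4↦1, 5↦6, 6↦6]  zeros at y ∈ ∅
  x = 2: [0↦5, 1↦3, 2↦1, 3↦6, 4↦4, 5↦2, 6↦0]  zeros at y ∈ {6}
  x = 3: [0↦2, 1↦6, 2↦1, 3↦1, 4↦6, 5↦2, 6↦3]  zeros at y ∈ ∅
  x = 4: [0↦4, 1↦5, 2↦2, 3↦2, 4↦5, 5↦4, 6↦6]  zeros at y ∈ ∅
  x = 5: [0↦2, 1↦5, 2↦2, 3↦0, 4↦6, 5↦6, 6↦0]  zeros at y ∈ {3, 6}
  x = 6: [0↦1, 1↦4, 2↦6, 3↦0, 4↦0, 5↦6, 6↦4]  zeros at y ∈ {3, 4}
Collecting zeros: affine points = {(0, 1), (0, 3), (2, 6), (5, 3), (5, 6), (6, 3), (6, 4)}.
Total count |C(F_7)_aff| = 7.


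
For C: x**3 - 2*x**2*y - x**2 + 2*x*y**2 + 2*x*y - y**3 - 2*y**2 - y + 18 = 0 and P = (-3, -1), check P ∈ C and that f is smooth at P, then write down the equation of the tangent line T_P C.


Tangent line at P: 21*x - 12*y + 51 = 0.

Step 1: f(-3, -1) = 0, so P lies on C.
Step 2: partial derivatives
  f_x(x, y) = 3*x**2 - 4*x*y - 2*x + 2*y**2 + 2*y, f_y(x, y) = -2*x**2 + 4*x*y + 2*x - 3*y**2 - 4*y - 1.
  f_x(P) = 21, f_y(P) = -12 (gradient nonzero, so P is smooth).
Step 3: tangent line at P: 21·(x − -3) + -12·(y − -1) = 0.
Expanding: 21*x - 12*y + 51 = 0.


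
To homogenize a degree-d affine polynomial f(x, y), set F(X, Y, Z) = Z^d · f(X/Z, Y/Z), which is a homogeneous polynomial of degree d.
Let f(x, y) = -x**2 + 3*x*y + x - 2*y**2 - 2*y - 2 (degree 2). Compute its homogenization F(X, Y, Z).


F(X, Y, Z) = -X**2 + 3*X*Y + X*Z - 2*Y**2 - 2*Y*Z - 2*Z**2

deg(f) = 2.
Substitute x = X/Z, y = Y/Z into f, then multiply by Z^2.
  monomial -1·x^2·y^0 ↦ -1·X^2·Y^0·Z^0.
  monomial 3·x^1·y^1 ↦ 3·X^1·Y^1·Z^0.
  monomial 1·x^1·y^0 ↦ 1·X^1·Y^0·Z^1.
  monomial -2·x^0·y^2 ↦ -2·X^0·Y^2·Z^0.
  monomial -2·x^0·y^1 ↦ -2·X^0·Y^1·Z^1.
  monomial -2·x^0·y^0 ↦ -2·X^0·Y^0·Z^2.
Collecting: F(X, Y, Z) = -X**2 + 3*X*Y + X*Z - 2*Y**2 - 2*Y*Z - 2*Z**2.


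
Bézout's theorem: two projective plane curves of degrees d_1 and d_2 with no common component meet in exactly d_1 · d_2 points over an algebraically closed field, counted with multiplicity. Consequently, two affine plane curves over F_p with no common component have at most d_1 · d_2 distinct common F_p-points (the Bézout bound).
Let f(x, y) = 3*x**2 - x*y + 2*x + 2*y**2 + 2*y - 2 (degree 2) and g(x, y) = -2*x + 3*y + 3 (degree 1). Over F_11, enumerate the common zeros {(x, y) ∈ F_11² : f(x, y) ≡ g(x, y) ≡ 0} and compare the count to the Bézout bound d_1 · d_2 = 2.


Common zeros: {(4, 9), (8, 8)}; count = 2; Bézout bound = 2.

deg(f) = 2, deg(g) = 1, so Bézout bound = 2.
Scan x ∈ F_11. For each x, list the y ∈ F_11 with f(x, y) ≡ 0 and those with g(x, y) ≡ 0 (mod 11); the common zeros in that column are the intersection.
  x = 0: f ≡ 0 at y ∈ {3, 7}; g ≡ 0 at y ∈ {10}; common: ∅.
  x = 1: f ≡ 0 at y ∈ ∅; g ≡ 0 at y ∈ {7}; common: ∅.
  x = 2: f ≡ 0 at y ∈ {2, 9}; g ≡ 0 at y ∈ {4}; common: ∅.
  x = 3: f ≡ 0 at y ∈ ∅; g ≡ 0 at y ∈ {1}; common: ∅.
  x = 4: f ≡ 0 at y ∈ {3, 9}; g ≡ 0 at y ∈ {9}; common: {9}.
  x = 5: f ≡ 0 at y ∈ {8, 10}; g ≡ 0 at y ∈ {6}; common: ∅.
  x = 6: f ≡ 0 at y ∈ ∅; g ≡ 0 at y ∈ {3}; common: ∅.
  x = 7: f ≡ 0 at y ∈ ∅; g ≡ 0 at y ∈ {0}; common: ∅.
  x = 8: f ≡ 0 at y ∈ {6, 8}; g ≡ 0 at y ∈ {8}; common: {8}.
  x = 9: f ≡ 0 at y ∈ {2, 7}; g ≡ 0 at y ∈ {5}; common: ∅.
  x = 10: f ≡ 0 at y ∈ ∅; g ≡ 0 at y ∈ {2}; common: ∅.
Collecting: common zeros = {(4, 9), (8, 8)}, so the count is 2.
Comparison with the Bézout bound: 2 ≤ 2 = deg(f)·deg(g), as expected for curves with no common component (the bound is attained).


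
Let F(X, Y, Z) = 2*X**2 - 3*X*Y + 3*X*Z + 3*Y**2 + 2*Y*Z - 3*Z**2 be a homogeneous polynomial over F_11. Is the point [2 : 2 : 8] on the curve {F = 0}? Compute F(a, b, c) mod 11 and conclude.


F(2,2,8) ≡ 6 (mod 11); P is NOT on the curve.

Evaluate F(2, 2, 8) term-by-term (mod 11).
  2*X**2 ↦ 2·4·1·1 = 8
  -3*X*Y ↦ -3·2·2·1 = -12
  3*X*Z ↦ 3·2·1·8 = 48
  3*Y**2 ↦ 3·1·4·1 = 12
  2*Y*Z ↦ 2·1·2·8 = 32
  -3*Z**2 ↦ -3·1·1·64 = -192
Sum: F(2, 2, 8) = (8) + (-12) + (48) + (12) + (32) + (-192) = -104.
Reducing mod 11: -104 ≡ 6 (mod 11).
Since F(a, b, c) ≡ 6 ≠ 0 (mod 11), P does NOT lie on the curve.


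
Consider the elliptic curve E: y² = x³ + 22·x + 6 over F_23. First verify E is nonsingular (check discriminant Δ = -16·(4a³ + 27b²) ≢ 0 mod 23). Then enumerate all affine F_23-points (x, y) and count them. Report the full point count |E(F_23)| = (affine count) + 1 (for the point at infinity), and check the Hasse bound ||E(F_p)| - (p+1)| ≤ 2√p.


Affine points = {(0, 11), (0, 12), (1, 11), (1, 12), (2, 9), (2, 14), (6, 3), (6, 20), (8, 2), (8, 21), (9, 6), (9, 17), (15, 10), (15, 13), (17, 7), (17, 16), (18, 1), (18, 22), (21, 0), (22, 11), (22, 12)}; affine count = 21; |E(F_23)| = 22.

Discriminant check: Δ ∝ 4a³ + 27b² = 4·22³ + 27·6² = 4·10648 + 27·36 ≡ 2 (mod 23). Nonzero ⇒ E is nonsingular.
For each x ∈ F_23, compute rhs = x³ + 22·x + 6 mod 23, then count y ∈ F_23 with y² ≡ rhs.
  x = 0: rhs = 6, matching y values: 11, 12 (2 points).
  x = 1: rhs = 6, matching y values: 11, 12 (2 points).
  x = 2: rhs = 12, matching y values: 9, 14 (2 points).
  x = 3: rhs = 7, matching y values: none (0 points).
  x = 4: rhs = 20, matching y values: none (0 points).
  x = 5: rhs = 11, matching y values: none (0 points).
  x = 6: rhs = 9, matching y values: 3, 20 (2 points).
  x = 7: rhs = 20, matching y values: none (0 points).
  x = 8: rhs = 4, matching y values: 2, 21 (2 points).
  x = 9: rhs = 13, matching y values: 6, 17 (2 points).
  x = 10: rhs = 7, matching y values: none (0 points).
  x = 11: rhs = 15, matching y values: none (0 points).
  x = 12: rhs = 20, matching y values: none (0 points).
  x = 13: rhs = 5, matching y values: none (0 points).
  x = 14: rhs = 22, matching y values: none (0 points).
  x = 15: rhs = 8, matching y values: 10, 13 (2 points).
  x = 16: rhs = 15, matching y values: none (0 points).
  x = 17: rhs = 3, matching y values: 7, 16 (2 points).
  x = 18: rhs = 1, matching y values: 1, 22 (2 points).
  x = 19: rhs = 15, matching y values: none (0 points).
  x = 20: rhs = 5, matching y values: none (0 points).
  x = 21: rhs = 0, matching y values: 0 (1 points).
  x = 22: rhs = 6, matching y values: 11, 12 (2 points).
Total affine count: 21.
Full point count |E(F_23)| = 21 + 1 = 22.
Hasse bound: |22 − (23+1)| = |-2| = 2 ≤ 2√23 ≈ 9.5917 ✓.


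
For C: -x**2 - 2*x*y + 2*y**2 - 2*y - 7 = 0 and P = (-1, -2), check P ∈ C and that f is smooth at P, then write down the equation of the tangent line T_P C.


Tangent line at P: 6*x - 8*y - 10 = 0.

Step 1: f(-1, -2) = 0, so P lies on C.
Step 2: partial derivatives
  f_x(x, y) = -2*x - 2*y, f_y(x, y) = -2*x + 4*y - 2.
  f_x(P) = 6, f_y(P) = -8 (gradient nonzero, so P is smooth).
Step 3: tangent line at P: 6·(x − -1) + -8·(y − -2) = 0.
Expanding: 6*x - 8*y - 10 = 0.


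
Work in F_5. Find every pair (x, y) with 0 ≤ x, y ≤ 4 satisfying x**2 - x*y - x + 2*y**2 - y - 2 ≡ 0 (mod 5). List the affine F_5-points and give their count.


Affine F_5-points: {(1, 3), (2, 0), (2, 4), (3, 3), (3, 4), (4, 0)}; count = 6.

For each of the 25 pairs (x, y) ∈ F_5², evaluate f(x, y) mod 5. Record the zeros.
  x = 0: [0↦3, 1↦4, 2↦4, 3↦3, 4↦1]  zeros at y ∈ ∅
  x = 1: [0↦3, 1↦3, 2↦2, 3↦0, 4↦2]  zeros at y ∈ {3}
  x = 2: [0↦0, 1↦4, 2↦2, 3↦4, 4↦0]  zeros at y ∈ {0, 4}
  x = 3: [0↦4, 1↦2, 2↦4, 3↦0, 4↦0]  zeros at y ∈ {3, 4}
  x = 4: [0↦0, 1↦2, 2↦3, 3↦3, 4↦2]  zeros at y ∈ {0}
Collecting zeros: affine points = {(1, 3), (2, 0), (2, 4), (3, 3), (3, 4), (4, 0)}.
Total count |C(F_5)_aff| = 6.


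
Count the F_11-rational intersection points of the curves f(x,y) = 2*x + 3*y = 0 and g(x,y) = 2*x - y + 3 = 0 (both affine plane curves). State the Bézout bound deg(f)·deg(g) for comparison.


Common zeros: {(3, 9)}; count = 1; Bézout bound = 1.

deg(f) = 1, deg(g) = 1, so Bézout bound = 1.
Scan x ∈ F_11. For each x, list the y ∈ F_11 with f(x, y) ≡ 0 and those with g(x, y) ≡ 0 (mod 11); the common zeros in that column are the intersection.
  x = 0: f ≡ 0 at y ∈ {0}; g ≡ 0 at y ∈ {3}; common: ∅.
  x = 1: f ≡ 0 at y ∈ {3}; g ≡ 0 at y ∈ {5}; common: ∅.
  x = 2: f ≡ 0 at y ∈ {6}; g ≡ 0 at y ∈ {7}; common: ∅.
  x = 3: f ≡ 0 at y ∈ {9}; g ≡ 0 at y ∈ {9}; common: {9}.
  x = 4: f ≡ 0 at y ∈ {1}; g ≡ 0 at y ∈ {0}; common: ∅.
  x = 5: f ≡ 0 at y ∈ {4}; g ≡ 0 at y ∈ {2}; common: ∅.
  x = 6: f ≡ 0 at y ∈ {7}; g ≡ 0 at y ∈ {4}; common: ∅.
  x = 7: f ≡ 0 at y ∈ {10}; g ≡ 0 at y ∈ {6}; common: ∅.
  x = 8: f ≡ 0 at y ∈ {2}; g ≡ 0 at y ∈ {8}; common: ∅.
  x = 9: f ≡ 0 at y ∈ {5}; g ≡ 0 at y ∈ {10}; common: ∅.
  x = 10: f ≡ 0 at y ∈ {8}; g ≡ 0 at y ∈ {1}; common: ∅.
Collecting: common zeros = {(3, 9)}, so the count is 1.
Comparison with the Bézout bound: 1 ≤ 1 = deg(f)·deg(g), as expected for curves with no common component (the bound is attained).


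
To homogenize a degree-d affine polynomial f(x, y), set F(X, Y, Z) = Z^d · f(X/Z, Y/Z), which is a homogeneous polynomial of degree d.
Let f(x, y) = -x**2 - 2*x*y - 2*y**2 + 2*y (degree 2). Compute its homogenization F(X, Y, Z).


F(X, Y, Z) = -X**2 - 2*X*Y - 2*Y**2 + 2*Y*Z

deg(f) = 2.
Substitute x = X/Z, y = Y/Z into f, then multiply by Z^2.
  monomial -1·x^2·y^0 ↦ -1·X^2·Y^0·Z^0.
  monomial -2·x^1·y^1 ↦ -2·X^1·Y^1·Z^0.
  monomial -2·x^0·y^2 ↦ -2·X^0·Y^2·Z^0.
  monomial 2·x^0·y^1 ↦ 2·X^0·Y^1·Z^1.
Collecting: F(X, Y, Z) = -X**2 - 2*X*Y - 2*Y**2 + 2*Y*Z.


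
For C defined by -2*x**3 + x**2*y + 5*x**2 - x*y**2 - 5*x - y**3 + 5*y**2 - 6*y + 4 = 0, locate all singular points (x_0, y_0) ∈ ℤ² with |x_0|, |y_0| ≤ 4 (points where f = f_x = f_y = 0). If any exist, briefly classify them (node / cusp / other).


Singular points: {(1, 1)}; classification: cusp.

Compute partial derivatives:
  f_x = -6*x**2 + 2*x*y + 10*x - y**2 - 5.
  f_y = x**2 - 2*x*y - 3*y**2 + 10*y - 6.
Scan x_0 ∈ {−4, ..., 4}. For each x_0, f_y(x_0, y) is a polynomial in y; find its integer roots y ∈ {−4, ..., 4}, then test f_x and f at those candidates.
  x = -4: f_y(-4, y) = -3*y**2 + 18*y + 10; no integer root y with |y| ≤ 4.
  x = -3: f_y(-3, y) = -3*y**2 + 16*y + 3; no integer root y with |y| ≤ 4.
  x = -2: f_y(-2, y) = -3*y**2 + 14*y - 2; no integer root y with |y| ≤ 4.
  x = -1: f_y(-1, y) = -3*y**2 + 12*y - 5; no integer root y with |y| ≤ 4.
  x = 0: f_y(0, y) = -3*y**2 + 10*y - 6; no integer root y with |y| ≤ 4.
  x = 1: f_y(1, y) = -3*y**2 + 8*y - 5; vanishes at y ∈ {1}. (1, 1): f_x = 0, f = 0 — SINGULAR.
  x = 2: f_y(2, y) = -3*y**2 + 6*y - 2; no integer root y with |y| ≤ 4.
  x = 3: f_y(3, y) = -3*y**2 + 4*y + 3; no integer root y with |y| ≤ 4.
  x = 4: f_y(4, y) = -3*y**2 + 2*y + 10; no integer root y with |y| ≤ 4.
Only singular point on the grid: (1, 1).
Classify: substitute x = 1 + u, y = 1 + v and expand: f = -2*u**3 + u**2*v - u*v**2 - v**3 + v**2.
No constant or linear terms (consistent with a singular point). Quadratic part: v**2. Cubic part: -2*u**3 + u**2*v - u*v**2 - v**3.
The quadratic part v**2 is a perfect square, so there is a single (double) tangent line v = 0, i.e. y = 1. Restricting the cubic part to that line (v = 0) leaves -2*u**3 ≠ 0, so f is not divisible by v and the branch is v² ≈ 2*u**3 to lowest order — this is a cusp.
Classification: cusp.


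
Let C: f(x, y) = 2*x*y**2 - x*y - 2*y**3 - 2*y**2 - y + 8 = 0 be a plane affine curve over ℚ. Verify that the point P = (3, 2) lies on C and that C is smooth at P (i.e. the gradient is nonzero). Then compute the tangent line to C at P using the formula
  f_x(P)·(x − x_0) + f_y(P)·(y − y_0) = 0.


Tangent line at P: 6*x - 12*y + 6 = 0.

Step 1: f(3, 2) = 0, so P lies on C.
Step 2: partial derivatives
  f_x(x, y) = 2*y**2 - y, f_y(x, y) = 4*x*y - x - 6*y**2 - 4*y - 1.
  f_x(P) = 6, f_y(P) = -12 (gradient nonzero, so P is smooth).
Step 3: tangent line at P: 6·(x − 3) + -12·(y − 2) = 0.
Expanding: 6*x - 12*y + 6 = 0.


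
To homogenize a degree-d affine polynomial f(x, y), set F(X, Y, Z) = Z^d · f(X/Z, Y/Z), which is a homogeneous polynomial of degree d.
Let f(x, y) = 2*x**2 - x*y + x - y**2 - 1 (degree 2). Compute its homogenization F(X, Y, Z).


F(X, Y, Z) = 2*X**2 - X*Y + X*Z - Y**2 - Z**2

deg(f) = 2.
Substitute x = X/Z, y = Y/Z into f, then multiply by Z^2.
  monomial 2·x^2·y^0 ↦ 2·X^2·Y^0·Z^0.
  monomial -1·x^1·y^1 ↦ -1·X^1·Y^1·Z^0.
  monomial 1·x^1·y^0 ↦ 1·X^1·Y^0·Z^1.
  monomial -1·x^0·y^2 ↦ -1·X^0·Y^2·Z^0.
  monomial -1·x^0·y^0 ↦ -1·X^0·Y^0·Z^2.
Collecting: F(X, Y, Z) = 2*X**2 - X*Y + X*Z - Y**2 - Z**2.


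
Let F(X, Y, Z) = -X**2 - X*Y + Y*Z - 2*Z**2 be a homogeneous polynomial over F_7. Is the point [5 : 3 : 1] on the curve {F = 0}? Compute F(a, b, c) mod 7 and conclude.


F(5,3,1) ≡ 3 (mod 7); P is NOT on the curve.

Evaluate F(5, 3, 1) term-by-term (mod 7).
  -X**2 ↦ -1·25·1·1 = -25
  -X*Y ↦ -1·5·3·1 = -15
  Y*Z ↦ 1·1·3·1 = 3
  -2*Z**2 ↦ -2·1·1·1 = -2
Sum: F(5, 3, 1) = (-25) + (-15) + (3) + (-2) = -39.
Reducing mod 7: -39 ≡ 3 (mod 7).
Since F(a, b, c) ≡ 3 ≠ 0 (mod 7), P does NOT lie on the curve.


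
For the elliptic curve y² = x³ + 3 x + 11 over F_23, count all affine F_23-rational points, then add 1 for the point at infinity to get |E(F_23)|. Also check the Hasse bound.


Affine points = {(2, 5), (2, 18), (3, 1), (3, 22), (4, 8), (4, 15), (5, 6), (5, 17), (8, 8), (8, 15), (9, 10), (9, 13), (10, 11), (10, 12), (11, 8), (11, 15), (12, 2), (12, 21), (13, 4), (13, 19), (15, 2), (15, 21), (18, 3), (18, 20), (19, 2), (19, 21)}; affine count = 26; |E(F_23)| = 27.

Discriminant check: Δ ∝ 4a³ + 27b² = 4·3³ + 27·11² = 4·27 + 27·121 ≡ 17 (mod 23). Nonzero ⇒ E is nonsingular.
For each x ∈ F_23, compute rhs = x³ + 3·x + 11 mod 23, then count y ∈ F_23 with y² ≡ rhs.
  x = 0: rhs = 11, matching y values: none (0 points).
  x = 1: rhs = 15, matching y values: none (0 points).
  x = 2: rhs = 2, matching y values: 5, 18 (2 points).
  x = 3: rhs = 1, matching y values: 1, 22 (2 points).
  x = 4: rhs = 18, matching y values: 8, 15 (2 points).
  x = 5: rhs = 13, matching y values: 6, 17 (2 points).
  x = 6: rhs = 15, matching y values: none (0 points).
  x = 7: rhs = 7, matching y values: none (0 points).
  x = 8: rhs = 18, matching y values: 8, 15 (2 points).
  x = 9: rhs = 8, matching y values: 10, 13 (2 points).
  x = 10: rhs = 6, matching y values: 11, 12 (2 points).
  x = 11: rhs = 18, matching y values: 8, 15 (2 points).
  x = 12: rhs = 4, matching y values: 2, 21 (2 points).
  x = 13: rhs = 16, matching y values: 4, 19 (2 points).
  x = 14: rhs = 14, matching y values: none (0 points).
  x = 15: rhs = 4, matching y values: 2, 21 (2 points).
  x = 16: rhs = 15, matching y values: none (0 points).
  x = 17: rhs = 7, matching y values: none (0 points).
  x = 18: rhs = 9, matching y values: 3, 20 (2 points).
  x = 19: rhs = 4, matching y values: 2, 21 (2 points).
  x = 20: rhs = 21, matching y values: none (0 points).
  x = 21: rhs = 20, matching y values: none (0 points).
  x = 22: rhs = 7, matching y values: none (0 points).
Total affine count: 26.
Full point count |E(F_23)| = 26 + 1 = 27.
Hasse bound: |27 − (23+1)| = |3| = 3 ≤ 2√23 ≈ 9.5917 ✓.


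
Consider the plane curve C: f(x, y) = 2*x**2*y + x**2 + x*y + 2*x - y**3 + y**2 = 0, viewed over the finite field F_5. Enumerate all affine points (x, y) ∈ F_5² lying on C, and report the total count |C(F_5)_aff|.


Affine F_5-points: {(0, 0), (0, 1), (1, 2), (2, 3), (2, 4), (3, 0), (3, 3), (4, 1), (4, 4)}; count = 9.

For each of the 25 pairs (x, y) ∈ F_5², evaluate f(x, y) mod 5. Record the zeros.
  x = 0: [0↦0, 1↦0, 2↦1, 3↦2, 4↦2]  zeros at y ∈ {0, 1}
  x = 1: [0↦3, 1↦1, 2↦0, 3↦4, 4↦2]  zeros at y ∈ {2}
  x = 2: [0↦3, 1↦3, 2↦4, 3↦0, 4↦0]  zeros at y ∈ {3, 4}
  x = 3: [0↦0, 1↦1, 2↦3, 3↦0, 4↦1]  zeros at y ∈ {0, 3}
  x = 4: [0↦4, 1↦0, 2↦2, 3↦4, 4↦0]  zeros at y ∈ {1, 4}
Collecting zeros: affine points = {(0, 0), (0, 1), (1, 2), (2, 3), (2, 4), (3, 0), (3, 3), (4, 1), (4, 4)}.
Total count |C(F_5)_aff| = 9.


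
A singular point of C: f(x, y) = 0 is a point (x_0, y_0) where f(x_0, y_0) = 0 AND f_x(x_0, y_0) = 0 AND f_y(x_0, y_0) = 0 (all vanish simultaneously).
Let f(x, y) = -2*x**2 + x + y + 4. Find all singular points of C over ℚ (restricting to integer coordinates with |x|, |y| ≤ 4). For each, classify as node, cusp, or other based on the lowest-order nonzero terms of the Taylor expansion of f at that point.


No singular points in the scanned grid; C is smooth there.

Compute partial derivatives:
  f_x = 1 - 4*x.
  f_y = 1.
f_y = 1 is a nonzero constant, so f_y never vanishes: no point (x, y) can satisfy f = f_x = f_y = 0. In particular no (x, y) ∈ {−4, ..., 4}² is singular; the curve is smooth.


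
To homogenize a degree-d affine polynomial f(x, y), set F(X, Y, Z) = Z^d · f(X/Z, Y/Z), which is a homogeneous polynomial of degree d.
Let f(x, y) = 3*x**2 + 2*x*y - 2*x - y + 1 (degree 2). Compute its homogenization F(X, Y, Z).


F(X, Y, Z) = 3*X**2 + 2*X*Y - 2*X*Z - Y*Z + Z**2

deg(f) = 2.
Substitute x = X/Z, y = Y/Z into f, then multiply by Z^2.
  monomial 3·x^2·y^0 ↦ 3·X^2·Y^0·Z^0.
  monomial 2·x^1·y^1 ↦ 2·X^1·Y^1·Z^0.
  monomial -2·x^1·y^0 ↦ -2·X^1·Y^0·Z^1.
  monomial -1·x^0·y^1 ↦ -1·X^0·Y^1·Z^1.
  monomial 1·x^0·y^0 ↦ 1·X^0·Y^0·Z^2.
Collecting: F(X, Y, Z) = 3*X**2 + 2*X*Y - 2*X*Z - Y*Z + Z**2.


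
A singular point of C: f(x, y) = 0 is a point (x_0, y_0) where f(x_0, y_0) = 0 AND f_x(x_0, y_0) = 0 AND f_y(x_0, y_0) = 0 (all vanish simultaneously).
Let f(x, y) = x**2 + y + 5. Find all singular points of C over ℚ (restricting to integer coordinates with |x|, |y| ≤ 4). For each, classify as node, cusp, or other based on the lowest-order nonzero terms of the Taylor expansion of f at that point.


No singular points in the scanned grid; C is smooth there.

Compute partial derivatives:
  f_x = 2*x.
  f_y = 1.
f_y = 1 is a nonzero constant, so f_y never vanishes: no point (x, y) can satisfy f = f_x = f_y = 0. In particular no (x, y) ∈ {−4, ..., 4}² is singular; the curve is smooth.


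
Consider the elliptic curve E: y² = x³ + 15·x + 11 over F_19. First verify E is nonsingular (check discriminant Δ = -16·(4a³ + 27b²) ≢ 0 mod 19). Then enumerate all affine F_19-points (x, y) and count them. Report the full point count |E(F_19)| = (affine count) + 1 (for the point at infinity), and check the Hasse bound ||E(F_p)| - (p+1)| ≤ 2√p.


Affine points = {(0, 7), (0, 12), (2, 7), (2, 12), (3, 8), (3, 11), (8, 4), (8, 15), (9, 1), (9, 18), (11, 5), (11, 14), (12, 0), (13, 3), (13, 16), (14, 1), (14, 18), (15, 1), (15, 18), (17, 7), (17, 12)}; affine count = 21; |E(F_19)| = 22.

Discriminant check: Δ ∝ 4a³ + 27b² = 4·15³ + 27·11² = 4·3375 + 27·121 ≡ 9 (mod 19). Nonzero ⇒ E is nonsingular.
For each x ∈ F_19, compute rhs = x³ + 15·x + 11 mod 19, then count y ∈ F_19 with y² ≡ rhs.
  x = 0: rhs = 11, matching y values: 7, 12 (2 points).
  x = 1: rhs = 8, matching y values: none (0 points).
  x = 2: rhs = 11, matching y values: 7, 12 (2 points).
  x = 3: rhs = 7, matching y values: 8, 11 (2 points).
  x = 4: rhs = 2, matching y values: none (0 points).
  x = 5: rhs = 2, matching y values: none (0 points).
  x = 6: rhs = 13, matching y values: none (0 points).
  x = 7: rhs = 3, matching y values: none (0 points).
  x = 8: rhs = 16, matching y values: 4, 15 (2 points).
  x = 9: rhs = 1, matching y values: 1, 18 (2 points).
  x = 10: rhs = 2, matching y values: none (0 points).
  x = 11: rhs = 6, matching y values: 5, 14 (2 points).
  x = 12: rhs = 0, matching y values: 0 (1 points).
  x = 13: rhs = 9, matching y values: 3, 16 (2 points).
  x = 14: rhs = 1, matching y values: 1, 18 (2 points).
  x = 15: rhs = 1, matching y values: 1, 18 (2 points).
  x = 16: rhs = 15, matching y values: none (0 points).
  x = 17: rhs = 11, matching y values: 7, 12 (2 points).
  x = 18: rhs = 14, matching y values: none (0 points).
Total affine count: 21.
Full point count |E(F_19)| = 21 + 1 = 22.
Hasse bound: |22 − (19+1)| = |2| = 2 ≤ 2√19 ≈ 8.7178 ✓.


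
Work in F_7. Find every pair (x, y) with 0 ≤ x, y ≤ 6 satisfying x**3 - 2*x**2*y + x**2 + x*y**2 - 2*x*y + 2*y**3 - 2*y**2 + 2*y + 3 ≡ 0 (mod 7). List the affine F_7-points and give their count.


Affine F_7-points: {(2, 1), (4, 1), (4, 4), (6, 4)}; count = 4.

For each of the 49 pairs (x, y) ∈ F_7², evaluate f(x, y) mod 7. Record the zeros.
  x = 0: [0↦3, 1↦5, 2↦1, 3↦3, 4↦2, 5↦3, 6↦4]  zeros at y ∈ ∅
  x = 1: [0↦5, 1↦4, 2↦6, 3↦2, 4↦4, 5↦3, 6↦4]  zeros at y ∈ ∅
  x = 2: [0↦1, 1↦0, 2↦4, 3↦4, 4↦5, 5↦5, 6↦2]  zeros at y ∈ {1}
  x = 3: [0↦4, 1↦6, 2↦1, 3↦1, 4↦4, 5↦1, 6↦4]  zeros at y ∈ ∅
  x = 4: [0↦6, 1↦0, 2↦3, 3↦6, 4↦0, 5↦4, 6↦2]  zeros at y ∈ {1, 4}
  x = 5: [0↦6, 1↦2, 2↦2, 3↦4, 4↦6, 5↦6, 6↦2]  zeros at y ∈ ∅
  x = 6: [0↦3, 1↦4, 2↦4, 3↦1, 4↦0, 5↦6, 6↦3]  zeros at y ∈ {4}
Collecting zeros: affine points = {(2, 1), (4, 1), (4, 4), (6, 4)}.
Total count |C(F_7)_aff| = 4.


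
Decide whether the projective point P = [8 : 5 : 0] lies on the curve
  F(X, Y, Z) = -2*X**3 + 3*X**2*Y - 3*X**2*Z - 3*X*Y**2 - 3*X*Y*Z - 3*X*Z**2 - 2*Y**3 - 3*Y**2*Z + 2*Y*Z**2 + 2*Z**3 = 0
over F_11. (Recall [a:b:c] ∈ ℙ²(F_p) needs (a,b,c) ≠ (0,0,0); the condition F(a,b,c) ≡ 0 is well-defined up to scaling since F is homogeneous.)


F(8,5,0) ≡ 10 (mod 11); P is NOT on the curve.

Evaluate F(8, 5, 0) term-by-term (mod 11).
  -2*X**3 ↦ -2·512·1·1 = -1024
  3*X**2*Y ↦ 3·64·5·1 = 960
  -3*X**2*Z ↦ -3·64·1·0 = 0
  -3*X*Y**2 ↦ -3·8·25·1 = -600
  -3*X*Y*Z ↦ -3·8·5·0 = 0
  -3*X*Z**2 ↦ -3·8·1·0 = 0
  -2*Y**3 ↦ -2·1·125·1 = -250
  -3*Y**2*Z ↦ -3·1·25·0 = 0
  2*Y*Z**2 ↦ 2·1·5·0 = 0
  2*Z**3 ↦ 2·1·1·0 = 0
Sum: F(8, 5, 0) = (-1024) + (960) + (0) + (-600) + (0) + (0) + (-250) + (0) + (0) + (0) = -914.
Reducing mod 11: -914 ≡ 10 (mod 11).
Since F(a, b, c) ≡ 10 ≠ 0 (mod 11), P does NOT lie on the curve.


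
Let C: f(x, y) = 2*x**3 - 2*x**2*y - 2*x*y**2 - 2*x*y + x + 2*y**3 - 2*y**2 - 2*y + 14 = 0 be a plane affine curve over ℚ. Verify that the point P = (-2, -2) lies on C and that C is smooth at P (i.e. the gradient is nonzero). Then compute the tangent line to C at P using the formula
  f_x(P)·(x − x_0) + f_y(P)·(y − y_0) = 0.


Tangent line at P: 5*x + 10*y + 30 = 0.

Step 1: f(-2, -2) = 0, so P lies on C.
Step 2: partial derivatives
  f_x(x, y) = 6*x**2 - 4*x*y - 2*y**2 - 2*y + 1, f_y(x, y) = -2*x**2 - 4*x*y - 2*x + 6*y**2 - 4*y - 2.
  f_x(P) = 5, f_y(P) = 10 (gradient nonzero, so P is smooth).
Step 3: tangent line at P: 5·(x − -2) + 10·(y − -2) = 0.
Expanding: 5*x + 10*y + 30 = 0.


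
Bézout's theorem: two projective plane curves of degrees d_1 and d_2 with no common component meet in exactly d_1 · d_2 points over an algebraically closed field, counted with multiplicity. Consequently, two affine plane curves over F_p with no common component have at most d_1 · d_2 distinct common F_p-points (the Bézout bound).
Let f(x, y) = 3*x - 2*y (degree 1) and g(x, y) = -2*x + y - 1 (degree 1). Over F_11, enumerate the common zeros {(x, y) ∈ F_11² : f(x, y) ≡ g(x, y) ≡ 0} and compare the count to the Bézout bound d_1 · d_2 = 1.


Common zeros: {(9, 8)}; count = 1; Bézout bound = 1.

deg(f) = 1, deg(g) = 1, so Bézout bound = 1.
Scan x ∈ F_11. For each x, list the y ∈ F_11 with f(x, y) ≡ 0 and those with g(x, y) ≡ 0 (mod 11); the common zeros in that column are the intersection.
  x = 0: f ≡ 0 at y ∈ {0}; g ≡ 0 at y ∈ {1}; common: ∅.
  x = 1: f ≡ 0 at y ∈ {7}; g ≡ 0 at y ∈ {3}; common: ∅.
  x = 2: f ≡ 0 at y ∈ {3}; g ≡ 0 at y ∈ {5}; common: ∅.
  x = 3: f ≡ 0 at y ∈ {10}; g ≡ 0 at y ∈ {7}; common: ∅.
  x = 4: f ≡ 0 at y ∈ {6}; g ≡ 0 at y ∈ {9}; common: ∅.
  x = 5: f ≡ 0 at y ∈ {2}; g ≡ 0 at y ∈ {0}; common: ∅.
  x = 6: f ≡ 0 at y ∈ {9}; g ≡ 0 at y ∈ {2}; common: ∅.
  x = 7: f ≡ 0 at y ∈ {5}; g ≡ 0 at y ∈ {4}; common: ∅.
  x = 8: f ≡ 0 at y ∈ {1}; g ≡ 0 at y ∈ {6}; common: ∅.
  x = 9: f ≡ 0 at y ∈ {8}; g ≡ 0 at y ∈ {8}; common: {8}.
  x = 10: f ≡ 0 at y ∈ {4}; g ≡ 0 at y ∈ {10}; common: ∅.
Collecting: common zeros = {(9, 8)}, so the count is 1.
Comparison with the Bézout bound: 1 ≤ 1 = deg(f)·deg(g), as expected for curves with no common component (the bound is attained).


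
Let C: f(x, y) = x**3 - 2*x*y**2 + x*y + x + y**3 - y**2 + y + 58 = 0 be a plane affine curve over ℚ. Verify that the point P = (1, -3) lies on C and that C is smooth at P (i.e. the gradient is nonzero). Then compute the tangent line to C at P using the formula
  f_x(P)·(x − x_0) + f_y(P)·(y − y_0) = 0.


Tangent line at P: -17*x + 47*y + 158 = 0.

Step 1: f(1, -3) = 0, so P lies on C.
Step 2: partial derivatives
  f_x(x, y) = 3*x**2 - 2*y**2 + y + 1, f_y(x, y) = -4*x*y + x + 3*y**2 - 2*y + 1.
  f_x(P) = -17, f_y(P) = 47 (gradient nonzero, so P is smooth).
Step 3: tangent line at P: -17·(x − 1) + 47·(y − -3) = 0.
Expanding: -17*x + 47*y + 158 = 0.


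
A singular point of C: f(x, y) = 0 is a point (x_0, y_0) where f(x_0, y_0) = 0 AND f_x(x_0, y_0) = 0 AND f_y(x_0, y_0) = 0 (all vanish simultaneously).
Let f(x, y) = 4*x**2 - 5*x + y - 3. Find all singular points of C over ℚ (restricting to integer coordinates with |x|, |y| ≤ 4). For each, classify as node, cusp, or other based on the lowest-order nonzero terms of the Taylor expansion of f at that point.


No singular points in the scanned grid; C is smooth there.

Compute partial derivatives:
  f_x = 8*x - 5.
  f_y = 1.
f_y = 1 is a nonzero constant, so f_y never vanishes: no point (x, y) can satisfy f = f_x = f_y = 0. In particular no (x, y) ∈ {−4, ..., 4}² is singular; the curve is smooth.


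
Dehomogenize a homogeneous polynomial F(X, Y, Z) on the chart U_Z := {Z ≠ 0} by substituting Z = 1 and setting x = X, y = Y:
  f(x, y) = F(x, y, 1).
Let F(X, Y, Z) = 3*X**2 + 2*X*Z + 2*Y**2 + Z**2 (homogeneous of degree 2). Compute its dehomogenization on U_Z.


f(x, y) = 3*x**2 + 2*x + 2*y**2 + 1

On U_Z we set Z = 1. Each monomial c·X^i·Y^j·Z^k in F becomes c·x^i·y^j·1^k = c·x^i·y^j.
Substituting Z = 1: F(X, Y, 1) = 3*x**2 + 2*x + 2*y**2 + 1.
Note: deg(f) ≤ deg(F) = 2; strict inequality happens when F is divisible by Z (lost terms).


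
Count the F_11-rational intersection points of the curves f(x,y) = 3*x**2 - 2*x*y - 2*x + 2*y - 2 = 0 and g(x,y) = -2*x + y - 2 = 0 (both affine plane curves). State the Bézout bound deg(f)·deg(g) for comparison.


Common zeros: {(4, 10), (5, 1)}; count = 2; Bézout bound = 2.

deg(f) = 2, deg(g) = 1, so Bézout bound = 2.
Scan x ∈ F_11. For each x, list the y ∈ F_11 with f(x, y) ≡ 0 and those with g(x, y) ≡ 0 (mod 11); the common zeros in that column are the intersection.
  x = 0: f ≡ 0 at y ∈ {1}; g ≡ 0 at y ∈ {2}; common: ∅.
  x = 1: f ≡ 0 at y ∈ ∅; g ≡ 0 at y ∈ {4}; common: ∅.
  x = 2: f ≡ 0 at y ∈ {3}; g ≡ 0 at y ∈ {6}; common: ∅.
  x = 3: f ≡ 0 at y ∈ {2}; g ≡ 0 at y ∈ {8}; common: ∅.
  x = 4: f ≡ 0 at y ∈ {10}; g ≡ 0 at y ∈ {10}; common: {10}.
  x = 5: f ≡ 0 at y ∈ {1}; g ≡ 0 at y ∈ {1}; common: {1}.
  x = 6: f ≡ 0 at y ∈ {5}; g ≡ 0 at y ∈ {3}; common: ∅.
  x = 7: f ≡ 0 at y ∈ {10}; g ≡ 0 at y ∈ {5}; common: ∅.
  x = 8: f ≡ 0 at y ∈ {3}; g ≡ 0 at y ∈ {7}; common: ∅.
  x = 9: f ≡ 0 at y ∈ {5}; g ≡ 0 at y ∈ {9}; common: ∅.
  x = 10: f ≡ 0 at y ∈ {2}; g ≡ 0 at y ∈ {0}; common: ∅.
Collecting: common zeros = {(4, 10), (5, 1)}, so the count is 2.
Comparison with the Bézout bound: 2 ≤ 2 = deg(f)·deg(g), as expected for curves with no common component (the bound is attained).


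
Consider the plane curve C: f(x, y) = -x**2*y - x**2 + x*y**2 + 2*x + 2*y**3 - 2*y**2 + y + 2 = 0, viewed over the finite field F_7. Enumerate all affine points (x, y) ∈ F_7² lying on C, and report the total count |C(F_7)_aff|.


Affine F_7-points: {(1, 6), (4, 3)}; count = 2.

For each of the 49 pairs (x, y) ∈ F_7², evaluate f(x, y) mod 7. Record the zeros.
  x = 0: [0↦2, 1↦3, 2↦5, 3↦6, 4↦4, 5↦4, 6↦4]  zeros at y ∈ ∅
  x = 1: [0↦3, 1↦4, 2↦1, 3↦6, 4↦3, 5↦4, 6↦0]  zeros at y ∈ {6}
  x = 2: [0↦2, 1↦1, 2↦5, 3↦5, 4↦6, 5↦6, 6↦3]  zeros at y ∈ ∅
  x = 3: [0↦6, 1↦1, 2↦3, 3↦3, 4↦6, 5↦3, 6↦6]  zeros at y ∈ ∅
  x = 4: [0↦1, 1↦4, 2↦2, 3↦0, 4↦3, 5↦2, 6↦2]  zeros at y ∈ {3}
  x = 5: [0↦1, 1↦3, 2↦2, 3↦3, 4↦4, 5↦3, 6↦5]  zeros at y ∈ ∅
  x = 6: [0↦6, 1↦5, 2↦3, 3↦5, 4↦2, 5↦6, 6↦1]  zeros at y ∈ ∅
Collecting zeros: affine points = {(1, 6), (4, 3)}.
Total count |C(F_7)_aff| = 2.


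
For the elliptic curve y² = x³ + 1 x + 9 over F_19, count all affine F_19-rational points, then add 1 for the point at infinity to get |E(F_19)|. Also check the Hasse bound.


Affine points = {(0, 3), (0, 16), (1, 7), (1, 12), (2, 0), (3, 1), (3, 18), (4, 1), (4, 18), (5, 5), (5, 14), (7, 6), (7, 13), (8, 4), (8, 15), (9, 5), (9, 14), (12, 1), (12, 18), (15, 6), (15, 13), (16, 6), (16, 13), (18, 8), (18, 11)}; affine count = 25; |E(F_19)| = 26.

Discriminant check: Δ ∝ 4a³ + 27b² = 4·1³ + 27·9² = 4·1 + 27·81 ≡ 6 (mod 19). Nonzero ⇒ E is nonsingular.
For each x ∈ F_19, compute rhs = x³ + 1·x + 9 mod 19, then count y ∈ F_19 with y² ≡ rhs.
  x = 0: rhs = 9, matching y values: 3, 16 (2 points).
  x = 1: rhs = 11, matching y values: 7, 12 (2 points).
  x = 2: rhs = 0, matching y values: 0 (1 points).
  x = 3: rhs = 1, matching y values: 1, 18 (2 points).
  x = 4: rhs = 1, matching y values: 1, 18 (2 points).
  x = 5: rhs = 6, matching y values: 5, 14 (2 points).
  x = 6: rhs = 3, matching y values: none (0 points).
  x = 7: rhs = 17, matching y values: 6, 13 (2 points).
  x = 8: rhs = 16, matching y values: 4, 15 (2 points).
  x = 9: rhs = 6, matching y values: 5, 14 (2 points).
  x = 10: rhs = 12, matching y values: none (0 points).
  x = 11: rhs = 2, matching y values: none (0 points).
  x = 12: rhs = 1, matching y values: 1, 18 (2 points).
  x = 13: rhs = 15, matching y values: none (0 points).
  x = 14: rhs = 12, matching y values: none (0 points).
  x = 15: rhs = 17, matching y values: 6, 13 (2 points).
  x = 16: rhs = 17, matching y values: 6, 13 (2 points).
  x = 17: rhs = 18, matching y values: none (0 points).
  x = 18: rhs = 7, matching y values: 8, 11 (2 points).
Total affine count: 25.
Full point count |E(F_19)| = 25 + 1 = 26.
Hasse bound: |26 − (19+1)| = |6| = 6 ≤ 2√19 ≈ 8.7178 ✓.


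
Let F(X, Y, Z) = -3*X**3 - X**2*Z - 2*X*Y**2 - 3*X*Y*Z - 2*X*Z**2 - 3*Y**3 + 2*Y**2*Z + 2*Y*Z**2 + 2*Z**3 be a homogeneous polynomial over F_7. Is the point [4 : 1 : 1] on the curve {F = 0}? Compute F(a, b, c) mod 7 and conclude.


F(4,1,1) ≡ 5 (mod 7); P is NOT on the curve.

Evaluate F(4, 1, 1) term-by-term (mod 7).
  -3*X**3 ↦ -3·64·1·1 = -192
  -X**2*Z ↦ -1·16·1·1 = -16
  -2*X*Y**2 ↦ -2·4·1·1 = -8
  -3*X*Y*Z ↦ -3·4·1·1 = -12
  -2*X*Z**2 ↦ -2·4·1·1 = -8
  -3*Y**3 ↦ -3·1·1·1 = -3
  2*Y**2*Z ↦ 2·1·1·1 = 2
  2*Y*Z**2 ↦ 2·1·1·1 = 2
  2*Z**3 ↦ 2·1·1·1 = 2
Sum: F(4, 1, 1) = (-192) + (-16) + (-8) + (-12) + (-8) + (-3) + (2) + (2) + (2) = -233.
Reducing mod 7: -233 ≡ 5 (mod 7).
Since F(a, b, c) ≡ 5 ≠ 0 (mod 7), P does NOT lie on the curve.


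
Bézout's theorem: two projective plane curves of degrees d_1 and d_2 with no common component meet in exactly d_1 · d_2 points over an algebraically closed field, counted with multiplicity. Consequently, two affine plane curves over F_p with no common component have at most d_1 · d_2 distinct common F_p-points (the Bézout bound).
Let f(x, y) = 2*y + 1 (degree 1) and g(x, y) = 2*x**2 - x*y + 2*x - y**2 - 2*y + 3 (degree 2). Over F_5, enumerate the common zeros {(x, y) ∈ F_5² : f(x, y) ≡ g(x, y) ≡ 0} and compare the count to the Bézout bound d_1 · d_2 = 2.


Common zeros: {(0, 2)}; count = 1; Bézout bound = 2.

deg(f) = 1, deg(g) = 2, so Bézout bound = 2.
Scan x ∈ F_5. For each x, list the y ∈ F_5 with f(x, y) ≡ 0 and those with g(x, y) ≡ 0 (mod 5); the common zeros in that column are the intersection.
  x = 0: f ≡ 0 at y ∈ {2}; g ≡ 0 at y ∈ {1, 2}; common: {2}.
  x = 1: f ≡ 0 at y ∈ {2}; g ≡ 0 at y ∈ ∅; common: ∅.
  x = 2: f ≡ 0 at y ∈ {2}; g ≡ 0 at y ∈ {0, 1}; common: ∅.
  x = 3: f ≡ 0 at y ∈ {2}; g ≡ 0 at y ∈ ∅; common: ∅.
  x = 4: f ≡ 0 at y ∈ {2}; g ≡ 0 at y ∈ ∅; common: ∅.
Collecting: common zeros = {(0, 2)}, so the count is 1.
Comparison with the Bézout bound: 1 ≤ 2 = deg(f)·deg(g), as expected for curves with no common component (the affine F_5-count falls short of the bound because intersections may lie at infinity, over extension fields, or carry multiplicity).


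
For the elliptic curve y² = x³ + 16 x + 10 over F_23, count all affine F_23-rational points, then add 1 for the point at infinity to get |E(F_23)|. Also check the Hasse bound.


Affine points = {(1, 2), (1, 21), (2, 2), (2, 21), (3, 4), (3, 19), (4, 0), (5, 10), (5, 13), (6, 0), (8, 11), (8, 12), (9, 3), (9, 20), (13, 0), (18, 9), (18, 14), (20, 2), (20, 21), (21, 4), (21, 19), (22, 4), (22, 19)}; affine count = 23; |E(F_23)| = 24.

Discriminant check: Δ ∝ 4a³ + 27b² = 4·16³ + 27·10² = 4·4096 + 27·100 ≡ 17 (mod 23). Nonzero ⇒ E is nonsingular.
For each x ∈ F_23, compute rhs = x³ + 16·x + 10 mod 23, then count y ∈ F_23 with y² ≡ rhs.
  x = 0: rhs = 10, matching y values: none (0 points).
  x = 1: rhs = 4, matching y values: 2, 21 (2 points).
  x = 2: rhs = 4, matching y values: 2, 21 (2 points).
  x = 3: rhs = 16, matching y values: 4, 19 (2 points).
  x = 4: rhs = 0, matching y values: 0 (1 points).
  x = 5: rhs = 8, matching y values: 10, 13 (2 points).
  x = 6: rhs = 0, matching y values: 0 (1 points).
  x = 7: rhs = 5, matching y values: none (0 points).
  x = 8: rhs = 6, matching y values: 11, 12 (2 points).
  x = 9: rhs = 9, matching y values: 3, 20 (2 points).
  x = 10: rhs = 20, matching y values: none (0 points).
  x = 11: rhs = 22, matching y values: none (0 points).
  x = 12: rhs = 21, matching y values: none (0 points).
  x = 13: rhs = 0, matching y values: 0 (1 points).
  x = 14: rhs = 11, matching y values: none (0 points).
  x = 15: rhs = 14, matching y values: none (0 points).
  x = 16: rhs = 15, matching y values: none (0 points).
  x = 17: rhs = 20, matching y values: none (0 points).
  x = 18: rhs = 12, matching y values: 9, 14 (2 points).
  x = 19: rhs = 20, matching y values: none (0 points).
  x = 20: rhs = 4, matching y values: 2, 21 (2 points).
  x = 21: rhs = 16, matching y values: 4, 19 (2 points).
  x = 22: rhs = 16, matching y values: 4, 19 (2 points).
Total affine count: 23.
Full point count |E(F_23)| = 23 + 1 = 24.
Hasse bound: |24 − (23+1)| = |0| = 0 ≤ 2√23 ≈ 9.5917 ✓.


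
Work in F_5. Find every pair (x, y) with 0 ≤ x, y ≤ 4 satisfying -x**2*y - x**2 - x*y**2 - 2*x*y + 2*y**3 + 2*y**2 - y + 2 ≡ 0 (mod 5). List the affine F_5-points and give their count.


Affine F_5-points: {(0, 1), (1, 1), (2, 3), (2, 4), (3, 3)}; count = 5.

For each of the 25 pairs (x, y) ∈ F_5², evaluate f(x, y) mod 5. Record the zeros.
  x = 0: [0↦2, 1↦0, 2↦4, 3↦1, 4↦3]  zeros at y ∈ {1}
  x = 1: [0↦1, 1↦0, 2↦3, 3↦2, 4↦4]  zeros at y ∈ {1}
  x = 2: [0↦3, 1↦1, 2↦1, 3↦0, 4↦0]  zeros at y ∈ {3, 4}
  x = 3: [0↦3, 1↦3, 2↦3, 3↦0, 4↦1]  zeros at y ∈ {3}
  x = 4: [0↦1, 1↦1, 2↦4, 3↦2, 4↦2]  zeros at y ∈ ∅
Collecting zeros: affine points = {(0, 1), (1, 1), (2, 3), (2, 4), (3, 3)}.
Total count |C(F_5)_aff| = 5.
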